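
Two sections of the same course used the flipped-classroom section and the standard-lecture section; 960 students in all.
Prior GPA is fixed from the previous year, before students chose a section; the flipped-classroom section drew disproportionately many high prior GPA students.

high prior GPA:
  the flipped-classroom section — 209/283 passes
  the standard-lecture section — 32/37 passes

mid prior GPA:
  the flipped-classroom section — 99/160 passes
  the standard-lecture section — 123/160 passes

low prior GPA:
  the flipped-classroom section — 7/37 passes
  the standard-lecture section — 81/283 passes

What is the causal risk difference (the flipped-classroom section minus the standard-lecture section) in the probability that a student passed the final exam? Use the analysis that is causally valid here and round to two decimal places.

-0.12

The imbalance in prior GPA band arose from how students were allocated, not from anything the teaching method did; and prior GPA band independently affects the outcome. The pooled gap is confounded — condition on prior GPA band.
Adjusting over the population distribution of prior GPA band: 0.333·(0.739−0.865) + 0.333·(0.619−0.769) + 0.333·(0.189−0.286) = -0.124.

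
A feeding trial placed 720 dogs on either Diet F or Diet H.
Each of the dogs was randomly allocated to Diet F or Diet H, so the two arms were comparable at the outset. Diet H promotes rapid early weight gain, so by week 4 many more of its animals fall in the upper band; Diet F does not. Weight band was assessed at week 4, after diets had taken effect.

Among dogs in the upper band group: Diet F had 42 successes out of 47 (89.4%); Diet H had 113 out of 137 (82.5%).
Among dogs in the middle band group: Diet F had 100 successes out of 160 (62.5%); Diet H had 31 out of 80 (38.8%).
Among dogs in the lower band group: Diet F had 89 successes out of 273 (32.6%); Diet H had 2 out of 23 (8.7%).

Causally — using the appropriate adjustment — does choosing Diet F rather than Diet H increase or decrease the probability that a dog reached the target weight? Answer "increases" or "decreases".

Because the diet influences week-4 weight band, week-4 weight band is a post-treatment mediator, not a confounder. Stratifying on it would bias the estimate; the causal effect is the crude pooled difference.
Pooled: Diet F 48.1% vs Diet H 60.8%; Diet H is higher overall.

decreases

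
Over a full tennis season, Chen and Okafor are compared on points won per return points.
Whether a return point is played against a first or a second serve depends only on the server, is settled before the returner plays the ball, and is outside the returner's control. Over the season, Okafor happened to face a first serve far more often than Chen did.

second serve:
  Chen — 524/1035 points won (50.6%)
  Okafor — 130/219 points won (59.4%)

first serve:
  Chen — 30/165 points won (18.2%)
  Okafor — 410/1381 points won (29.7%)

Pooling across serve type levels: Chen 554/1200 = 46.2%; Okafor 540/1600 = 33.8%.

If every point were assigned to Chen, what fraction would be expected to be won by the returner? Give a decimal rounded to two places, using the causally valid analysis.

The imbalance in serve type arose from how return points were allocated, not from anything the player did; and serve type independently affects the outcome. The pooled gap is confounded — condition on serve type.
Standardising Chen to the population serve type mix: 0.448·524/1035 + 0.552·30/165 = 0.327.

0.33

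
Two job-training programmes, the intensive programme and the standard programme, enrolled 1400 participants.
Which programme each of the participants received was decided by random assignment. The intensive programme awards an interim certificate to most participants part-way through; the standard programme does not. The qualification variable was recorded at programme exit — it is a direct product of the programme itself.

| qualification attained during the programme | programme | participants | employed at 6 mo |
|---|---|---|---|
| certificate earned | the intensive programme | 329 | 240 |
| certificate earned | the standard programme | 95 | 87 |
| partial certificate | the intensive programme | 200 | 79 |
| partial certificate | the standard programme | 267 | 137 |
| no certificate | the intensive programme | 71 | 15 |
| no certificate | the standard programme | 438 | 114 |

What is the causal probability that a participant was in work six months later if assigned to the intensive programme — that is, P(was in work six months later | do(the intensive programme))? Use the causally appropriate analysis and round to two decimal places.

0.56

Qualification attained during the programme is downstream of the programme. One should not condition on a consequence of treatment, so the overall rates are the right comparison.
So P(outcome | do(the intensive programme)) is just the pooled rate for the intensive programme: 334/600 = 0.557.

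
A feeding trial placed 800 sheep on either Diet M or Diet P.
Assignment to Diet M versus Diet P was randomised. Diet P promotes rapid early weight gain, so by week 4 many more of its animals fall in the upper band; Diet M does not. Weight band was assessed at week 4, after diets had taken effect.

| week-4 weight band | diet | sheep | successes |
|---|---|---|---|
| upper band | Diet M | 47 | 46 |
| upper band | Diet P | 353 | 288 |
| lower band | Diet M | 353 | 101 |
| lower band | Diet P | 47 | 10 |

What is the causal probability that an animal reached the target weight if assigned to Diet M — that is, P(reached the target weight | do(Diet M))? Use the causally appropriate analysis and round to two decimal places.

Week-4 weight band is downstream of the diet. One should not condition on a consequence of treatment, so the overall rates are the right comparison.
So P(outcome | do(Diet M)) is just the pooled rate for Diet M: 147/400 = 0.367.

0.37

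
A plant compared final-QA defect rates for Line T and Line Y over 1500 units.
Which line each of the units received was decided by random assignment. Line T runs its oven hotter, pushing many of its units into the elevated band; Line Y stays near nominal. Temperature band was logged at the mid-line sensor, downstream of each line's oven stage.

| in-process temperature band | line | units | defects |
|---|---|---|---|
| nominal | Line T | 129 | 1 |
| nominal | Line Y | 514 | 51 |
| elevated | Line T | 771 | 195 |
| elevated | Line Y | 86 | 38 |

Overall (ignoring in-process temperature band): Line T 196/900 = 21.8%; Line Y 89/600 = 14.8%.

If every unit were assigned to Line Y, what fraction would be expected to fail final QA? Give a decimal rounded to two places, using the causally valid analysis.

In-process temperature band is downstream of the line. One should not condition on a consequence of treatment, so the overall rates are the right comparison.
So P(outcome | do(Line Y)) is just the pooled rate for Line Y: 89/600 = 0.148.

0.15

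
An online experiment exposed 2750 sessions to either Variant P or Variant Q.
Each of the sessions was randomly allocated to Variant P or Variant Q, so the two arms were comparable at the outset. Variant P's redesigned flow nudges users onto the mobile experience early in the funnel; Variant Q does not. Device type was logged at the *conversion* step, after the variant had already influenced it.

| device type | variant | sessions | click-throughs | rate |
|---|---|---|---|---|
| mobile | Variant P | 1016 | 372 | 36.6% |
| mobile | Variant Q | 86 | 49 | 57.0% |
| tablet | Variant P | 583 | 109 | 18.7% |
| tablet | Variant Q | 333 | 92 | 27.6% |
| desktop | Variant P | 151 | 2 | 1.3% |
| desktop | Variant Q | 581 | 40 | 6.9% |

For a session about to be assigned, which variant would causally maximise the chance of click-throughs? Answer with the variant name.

Within every device type level Variant Q has the higher rate, yet pooled Variant P does — Simpson's reversal.
Device type here is a post-treatment variable shaped by the variant; conditioning on it would introduce bias rather than remove it. The overall comparison is the causal one.
Pooled: Variant P 27.6% vs Variant Q 18.1%; Variant P is higher overall.

Variant P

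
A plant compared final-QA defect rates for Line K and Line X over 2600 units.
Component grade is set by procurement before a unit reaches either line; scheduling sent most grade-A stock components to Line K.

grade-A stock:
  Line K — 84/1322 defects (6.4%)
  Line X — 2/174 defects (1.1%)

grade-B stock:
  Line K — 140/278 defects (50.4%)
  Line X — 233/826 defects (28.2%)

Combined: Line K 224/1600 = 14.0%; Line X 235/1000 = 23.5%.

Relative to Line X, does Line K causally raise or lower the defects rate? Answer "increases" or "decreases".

increases

Line X is lower inside every component grade stratum but Line K is lower in aggregate. Whether to stratify depends on how component grade relates to the line.
Since component grade is a pre-existing factor (not a product of the line) and it affects the outcome on its own, it is a confounder. The stratified rates, not the pooled rate, identify the causal effect.
Within each level — grade-A stock: 6.4% vs 1.1%; grade-B stock: 50.4% vs 28.2% — Line X is lower every time.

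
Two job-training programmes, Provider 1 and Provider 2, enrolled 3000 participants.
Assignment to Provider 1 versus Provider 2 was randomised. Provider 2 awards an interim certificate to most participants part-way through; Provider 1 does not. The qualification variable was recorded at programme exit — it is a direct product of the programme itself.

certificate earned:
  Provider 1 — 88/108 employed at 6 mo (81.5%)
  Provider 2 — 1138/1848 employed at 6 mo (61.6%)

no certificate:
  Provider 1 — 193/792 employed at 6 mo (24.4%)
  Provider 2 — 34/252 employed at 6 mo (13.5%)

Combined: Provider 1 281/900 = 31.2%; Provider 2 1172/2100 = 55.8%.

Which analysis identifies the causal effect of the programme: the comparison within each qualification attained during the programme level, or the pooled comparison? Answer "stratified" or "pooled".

pooled

Provider 1 is higher inside every qualification attained during the programme stratum but Provider 2 is higher in aggregate. Whether to stratify depends on how qualification attained during the programme relates to the programme.
Stratifying would compare programmes among participants the programmes themselves sorted into qualification attained during the programme groups — a form of selection on an intermediate. The unconditioned pooled rates give the total causal effect.
Pooled: Provider 1 31.2% vs Provider 2 55.8%; Provider 2 is higher overall.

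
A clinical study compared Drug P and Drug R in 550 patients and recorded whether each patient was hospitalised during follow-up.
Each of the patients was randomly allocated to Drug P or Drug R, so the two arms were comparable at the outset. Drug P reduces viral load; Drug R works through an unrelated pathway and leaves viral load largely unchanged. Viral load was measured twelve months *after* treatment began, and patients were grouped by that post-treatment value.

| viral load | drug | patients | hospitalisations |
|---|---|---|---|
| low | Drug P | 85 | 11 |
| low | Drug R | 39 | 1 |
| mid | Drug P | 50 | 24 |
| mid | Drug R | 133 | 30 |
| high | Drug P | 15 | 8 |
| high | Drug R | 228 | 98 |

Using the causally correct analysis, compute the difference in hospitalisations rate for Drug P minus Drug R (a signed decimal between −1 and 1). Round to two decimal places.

-0.04

Stratifying would compare drugs among patients the drugs themselves sorted into viral load groups — a form of selection on an intermediate. The unconditioned pooled rates give the total causal effect.
The causal difference is the pooled difference: 0.287 − 0.323 = -0.036.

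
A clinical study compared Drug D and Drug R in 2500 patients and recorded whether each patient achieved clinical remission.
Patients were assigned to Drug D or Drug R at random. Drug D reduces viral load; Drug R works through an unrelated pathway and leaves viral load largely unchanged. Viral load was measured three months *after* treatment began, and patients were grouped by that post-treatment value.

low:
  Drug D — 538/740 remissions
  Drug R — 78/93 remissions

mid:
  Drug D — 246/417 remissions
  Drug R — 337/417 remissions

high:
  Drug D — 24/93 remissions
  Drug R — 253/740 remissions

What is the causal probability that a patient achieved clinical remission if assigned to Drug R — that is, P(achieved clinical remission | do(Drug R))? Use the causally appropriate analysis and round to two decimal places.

0.53

Drug R is higher inside every viral load stratum but Drug D is higher in aggregate. Whether to stratify depends on how viral load relates to the drug.
Viral load lies on the pathway drug → viral load → outcome, so adjusting for it blocks the indirect effect. For the total causal effect of drug, use the unadjusted pooled rates.
So P(outcome | do(Drug R)) is just the pooled rate for Drug R: 668/1250 = 0.534.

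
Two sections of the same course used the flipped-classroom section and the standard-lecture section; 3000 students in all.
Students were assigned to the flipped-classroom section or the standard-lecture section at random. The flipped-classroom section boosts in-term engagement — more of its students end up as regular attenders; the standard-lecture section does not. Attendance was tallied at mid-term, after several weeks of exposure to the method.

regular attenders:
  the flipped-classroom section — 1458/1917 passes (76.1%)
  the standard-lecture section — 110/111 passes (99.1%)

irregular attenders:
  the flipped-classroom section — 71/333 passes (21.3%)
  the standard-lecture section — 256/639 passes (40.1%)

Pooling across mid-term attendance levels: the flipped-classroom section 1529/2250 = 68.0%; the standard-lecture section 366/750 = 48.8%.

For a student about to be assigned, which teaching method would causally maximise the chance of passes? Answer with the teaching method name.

the flipped-classroom section

The stratified and pooled comparisons disagree (the standard-lecture section wins within each mid-term attendance; the flipped-classroom section wins overall), so the answer turns on the causal role of mid-term attendance.
Mid-term attendance here is a post-treatment variable shaped by the teaching method; conditioning on it would introduce bias rather than remove it. The overall comparison is the causal one.
Pooled: the flipped-classroom section 68.0% vs the standard-lecture section 48.8%; the flipped-classroom section is higher overall.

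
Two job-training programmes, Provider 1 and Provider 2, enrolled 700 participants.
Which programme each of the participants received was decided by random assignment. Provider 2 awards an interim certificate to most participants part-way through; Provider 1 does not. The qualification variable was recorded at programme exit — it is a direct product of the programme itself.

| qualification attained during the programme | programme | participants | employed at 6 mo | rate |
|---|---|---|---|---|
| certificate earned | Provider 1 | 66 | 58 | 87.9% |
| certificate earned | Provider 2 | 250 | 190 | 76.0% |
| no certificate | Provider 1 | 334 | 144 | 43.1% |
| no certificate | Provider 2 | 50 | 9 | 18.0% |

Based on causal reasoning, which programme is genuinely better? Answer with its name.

Provider 2

Qualification attained during the programme lies on the pathway programme → qualification attained during the programme → outcome, so adjusting for it blocks the indirect effect. For the total causal effect of programme, use the unadjusted pooled rates.
Pooled: Provider 1 50.5% vs Provider 2 66.3%; Provider 2 is higher overall.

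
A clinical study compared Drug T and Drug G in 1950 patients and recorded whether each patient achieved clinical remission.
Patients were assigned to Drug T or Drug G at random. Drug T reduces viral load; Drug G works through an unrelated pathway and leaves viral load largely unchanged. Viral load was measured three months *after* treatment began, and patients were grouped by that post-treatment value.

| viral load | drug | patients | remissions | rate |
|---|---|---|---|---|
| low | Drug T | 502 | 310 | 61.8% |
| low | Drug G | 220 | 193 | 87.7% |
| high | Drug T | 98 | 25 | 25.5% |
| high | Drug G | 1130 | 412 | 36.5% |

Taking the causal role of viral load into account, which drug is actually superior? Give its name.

Viral load is downstream of the drug. One should not condition on a consequence of treatment, so the overall rates are the right comparison.
Pooled: Drug T 55.8% vs Drug G 44.8%; Drug T is higher overall.

Drug T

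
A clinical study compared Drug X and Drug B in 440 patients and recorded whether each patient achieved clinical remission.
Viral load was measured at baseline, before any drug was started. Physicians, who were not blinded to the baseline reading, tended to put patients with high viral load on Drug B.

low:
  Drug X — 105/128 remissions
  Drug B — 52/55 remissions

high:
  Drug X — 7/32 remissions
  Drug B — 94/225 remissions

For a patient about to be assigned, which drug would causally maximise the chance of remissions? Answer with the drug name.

Drug B

Viral load is set before the drug has any effect — it is not caused by the drug — and it independently drives the outcome. That makes it a confounder, so the causal comparison is within viral load levels.
Within each level — low: 82.0% vs 94.5%; high: 21.9% vs 41.8% — Drug B is higher every time.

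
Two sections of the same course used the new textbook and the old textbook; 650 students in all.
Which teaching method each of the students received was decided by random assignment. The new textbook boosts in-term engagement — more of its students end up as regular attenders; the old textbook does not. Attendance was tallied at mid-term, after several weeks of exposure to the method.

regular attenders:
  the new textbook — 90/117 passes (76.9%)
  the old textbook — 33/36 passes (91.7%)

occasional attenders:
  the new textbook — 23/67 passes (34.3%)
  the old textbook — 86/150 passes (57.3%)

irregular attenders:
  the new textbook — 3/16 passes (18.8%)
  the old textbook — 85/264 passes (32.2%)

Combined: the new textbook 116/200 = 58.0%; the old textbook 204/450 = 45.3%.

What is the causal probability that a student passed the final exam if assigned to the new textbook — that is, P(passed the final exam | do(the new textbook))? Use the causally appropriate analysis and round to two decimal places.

Mid-term attendance here is a post-treatment variable shaped by the teaching method; conditioning on it would introduce bias rather than remove it. The overall comparison is the causal one.
So P(outcome | do(the new textbook)) is just the pooled rate for the new textbook: 116/200 = 0.580.

0.58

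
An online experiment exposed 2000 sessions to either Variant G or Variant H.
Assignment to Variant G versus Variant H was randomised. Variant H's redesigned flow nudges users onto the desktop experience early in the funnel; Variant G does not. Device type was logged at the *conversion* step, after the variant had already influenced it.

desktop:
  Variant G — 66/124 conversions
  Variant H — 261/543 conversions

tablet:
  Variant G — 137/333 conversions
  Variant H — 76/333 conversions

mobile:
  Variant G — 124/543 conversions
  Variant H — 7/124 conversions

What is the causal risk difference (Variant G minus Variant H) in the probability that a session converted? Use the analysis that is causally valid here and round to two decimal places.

Stratifying would compare variants among sessions the variants themselves sorted into device type groups — a form of selection on an intermediate. The unconditioned pooled rates give the total causal effect.
The causal difference is the pooled difference: 0.327 − 0.344 = -0.017.

-0.02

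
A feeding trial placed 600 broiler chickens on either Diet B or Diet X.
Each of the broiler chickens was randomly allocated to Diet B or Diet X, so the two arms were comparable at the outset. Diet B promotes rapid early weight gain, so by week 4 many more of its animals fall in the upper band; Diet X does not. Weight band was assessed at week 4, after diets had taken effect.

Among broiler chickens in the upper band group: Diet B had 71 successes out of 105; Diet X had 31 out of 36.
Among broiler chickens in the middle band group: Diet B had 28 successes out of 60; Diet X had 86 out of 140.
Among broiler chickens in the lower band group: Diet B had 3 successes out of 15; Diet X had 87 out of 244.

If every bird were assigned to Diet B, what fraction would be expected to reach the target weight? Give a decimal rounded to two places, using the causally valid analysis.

Because the diet influences week-4 weight band, week-4 weight band is a post-treatment mediator, not a confounder. Stratifying on it would bias the estimate; the causal effect is the crude pooled difference.
So P(outcome | do(Diet B)) is just the pooled rate for Diet B: 102/180 = 0.567.

0.57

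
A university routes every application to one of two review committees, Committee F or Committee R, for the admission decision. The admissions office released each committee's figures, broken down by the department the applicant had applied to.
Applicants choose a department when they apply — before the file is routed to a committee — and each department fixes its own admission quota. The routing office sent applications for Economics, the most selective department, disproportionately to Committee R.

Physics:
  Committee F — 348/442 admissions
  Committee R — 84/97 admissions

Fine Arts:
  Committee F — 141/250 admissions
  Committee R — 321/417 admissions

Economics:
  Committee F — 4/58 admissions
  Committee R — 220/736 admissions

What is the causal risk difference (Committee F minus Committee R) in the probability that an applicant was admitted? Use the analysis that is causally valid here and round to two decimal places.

-0.18

The department-specific comparison favours Committee R throughout, but the pooled figures favour Committee F. The question is whether to condition on department.
Nothing the review committee does changes department; the imbalance is an allocation artefact. With department also predicting the outcome, the pooled figure is confounded, and the within-stratum comparison is the causal one.
Adjusting over the population distribution of department: 0.270·(0.787−0.866) + 0.334·(0.564−0.770) + 0.397·(0.069−0.299) = -0.181.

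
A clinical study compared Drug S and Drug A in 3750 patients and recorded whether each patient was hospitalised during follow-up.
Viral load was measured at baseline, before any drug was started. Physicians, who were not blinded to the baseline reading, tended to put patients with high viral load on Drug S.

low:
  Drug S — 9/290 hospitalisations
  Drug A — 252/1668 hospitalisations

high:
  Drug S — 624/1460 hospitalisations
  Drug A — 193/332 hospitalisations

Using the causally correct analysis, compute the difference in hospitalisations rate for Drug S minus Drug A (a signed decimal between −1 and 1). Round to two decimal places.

-0.14

Within every viral load level Drug S has the lower rate, yet pooled Drug A does — Simpson's reversal.
Viral load satisfies the back-door criterion: it is not a descendant of the drug, and it blocks the spurious path from drug to outcome. Adjusting for it (i.e., using the within-viral load rates) gives the causal effect.
Adjusting over the population distribution of viral load: 0.522·(0.031−0.151) + 0.478·(0.427−0.581) = -0.136.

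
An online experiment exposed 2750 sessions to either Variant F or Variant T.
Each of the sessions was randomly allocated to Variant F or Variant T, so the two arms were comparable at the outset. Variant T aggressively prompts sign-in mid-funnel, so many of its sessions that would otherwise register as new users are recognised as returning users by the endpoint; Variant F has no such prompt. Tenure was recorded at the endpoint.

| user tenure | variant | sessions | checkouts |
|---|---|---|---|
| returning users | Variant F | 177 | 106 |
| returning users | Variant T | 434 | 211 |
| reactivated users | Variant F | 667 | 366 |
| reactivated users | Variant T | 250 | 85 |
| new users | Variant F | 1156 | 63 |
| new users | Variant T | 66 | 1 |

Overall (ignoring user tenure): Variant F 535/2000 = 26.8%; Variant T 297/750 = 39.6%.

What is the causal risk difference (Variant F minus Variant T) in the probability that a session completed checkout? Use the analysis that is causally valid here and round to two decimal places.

-0.13

User tenure lies on the pathway variant → user tenure → outcome, so adjusting for it blocks the indirect effect. For the total causal effect of variant, use the unadjusted pooled rates.
The causal difference is the pooled difference: 0.268 − 0.396 = -0.129.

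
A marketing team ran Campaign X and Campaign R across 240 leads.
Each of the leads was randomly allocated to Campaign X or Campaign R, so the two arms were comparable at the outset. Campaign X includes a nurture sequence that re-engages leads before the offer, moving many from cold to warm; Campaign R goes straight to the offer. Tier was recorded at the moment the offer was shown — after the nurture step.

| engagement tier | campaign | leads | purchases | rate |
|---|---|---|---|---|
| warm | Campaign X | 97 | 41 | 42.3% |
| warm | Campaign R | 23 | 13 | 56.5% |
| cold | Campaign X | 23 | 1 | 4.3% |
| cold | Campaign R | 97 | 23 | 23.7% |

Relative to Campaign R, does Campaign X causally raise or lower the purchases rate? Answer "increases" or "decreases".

increases

Engagement tier is downstream of the campaign. One should not condition on a consequence of treatment, so the overall rates are the right comparison.
Pooled: Campaign X 35.0% vs Campaign R 30.0%; Campaign X is higher overall.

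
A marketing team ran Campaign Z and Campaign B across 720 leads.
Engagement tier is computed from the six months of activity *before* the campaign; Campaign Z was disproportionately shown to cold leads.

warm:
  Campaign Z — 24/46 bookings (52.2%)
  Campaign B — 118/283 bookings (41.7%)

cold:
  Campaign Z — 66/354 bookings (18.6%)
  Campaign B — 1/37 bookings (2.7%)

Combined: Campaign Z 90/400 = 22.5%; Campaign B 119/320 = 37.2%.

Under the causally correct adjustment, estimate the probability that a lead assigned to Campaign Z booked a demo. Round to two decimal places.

0.34

Campaign Z is higher inside every engagement tier stratum but Campaign B is higher in aggregate. Whether to stratify depends on how engagement tier relates to the campaign.
The imbalance in engagement tier arose from how leads were allocated, not from anything the campaign did; and engagement tier independently affects the outcome. The pooled gap is confounded — condition on engagement tier.
Standardising Campaign Z to the population engagement tier mix: 0.457·24/46 + 0.543·66/354 = 0.340.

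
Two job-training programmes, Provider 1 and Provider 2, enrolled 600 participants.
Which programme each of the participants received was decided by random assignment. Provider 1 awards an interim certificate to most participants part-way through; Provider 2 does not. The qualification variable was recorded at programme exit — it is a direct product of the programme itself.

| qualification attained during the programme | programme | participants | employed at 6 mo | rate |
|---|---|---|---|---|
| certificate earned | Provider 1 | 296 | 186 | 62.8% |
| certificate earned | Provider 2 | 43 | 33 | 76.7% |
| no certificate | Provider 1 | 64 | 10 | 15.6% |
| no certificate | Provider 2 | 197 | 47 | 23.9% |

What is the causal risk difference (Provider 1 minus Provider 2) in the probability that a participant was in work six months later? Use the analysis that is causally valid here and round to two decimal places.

Qualification attained during the programme is downstream of the programme. One should not condition on a consequence of treatment, so the overall rates are the right comparison.
The causal difference is the pooled difference: 0.544 − 0.333 = +0.211.

+0.21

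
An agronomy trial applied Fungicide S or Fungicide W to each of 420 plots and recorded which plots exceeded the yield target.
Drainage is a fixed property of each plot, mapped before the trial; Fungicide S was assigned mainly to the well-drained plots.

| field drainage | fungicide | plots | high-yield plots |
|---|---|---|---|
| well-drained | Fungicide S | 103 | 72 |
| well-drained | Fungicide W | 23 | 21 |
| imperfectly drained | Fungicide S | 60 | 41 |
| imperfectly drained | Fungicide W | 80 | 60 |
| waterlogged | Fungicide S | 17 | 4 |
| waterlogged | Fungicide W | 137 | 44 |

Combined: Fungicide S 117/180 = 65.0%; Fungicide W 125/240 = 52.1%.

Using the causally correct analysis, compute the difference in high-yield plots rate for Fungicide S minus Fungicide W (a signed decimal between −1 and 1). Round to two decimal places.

-0.12

The field drainage-specific comparison favours Fungicide W throughout, but the pooled figures favour Fungicide S. The question is whether to condition on field drainage.
Nothing the fungicide does changes field drainage; the imbalance is an allocation artefact. With field drainage also predicting the outcome, the pooled figure is confounded, and the within-stratum comparison is the causal one.
Adjusting over the population distribution of field drainage: 0.300·(0.699−0.913) + 0.333·(0.683−0.750) + 0.367·(0.235−0.321) = -0.118.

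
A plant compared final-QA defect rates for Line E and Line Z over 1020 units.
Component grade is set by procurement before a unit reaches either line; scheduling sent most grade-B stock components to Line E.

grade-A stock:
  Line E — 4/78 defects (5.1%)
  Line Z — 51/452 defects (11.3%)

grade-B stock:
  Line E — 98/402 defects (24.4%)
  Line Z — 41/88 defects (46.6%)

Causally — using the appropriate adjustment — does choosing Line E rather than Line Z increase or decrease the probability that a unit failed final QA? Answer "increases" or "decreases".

decreases

The stratified and pooled comparisons disagree (Line E wins within each component grade; Line Z wins overall), so the answer turns on the causal role of component grade.
The imbalance in component grade arose from how units were allocated, not from anything the line did; and component grade independently affects the outcome. The pooled gap is confounded — condition on component grade.
Within each level — grade-A stock: 5.1% vs 11.3%; grade-B stock: 24.4% vs 46.6% — Line E is lower every time.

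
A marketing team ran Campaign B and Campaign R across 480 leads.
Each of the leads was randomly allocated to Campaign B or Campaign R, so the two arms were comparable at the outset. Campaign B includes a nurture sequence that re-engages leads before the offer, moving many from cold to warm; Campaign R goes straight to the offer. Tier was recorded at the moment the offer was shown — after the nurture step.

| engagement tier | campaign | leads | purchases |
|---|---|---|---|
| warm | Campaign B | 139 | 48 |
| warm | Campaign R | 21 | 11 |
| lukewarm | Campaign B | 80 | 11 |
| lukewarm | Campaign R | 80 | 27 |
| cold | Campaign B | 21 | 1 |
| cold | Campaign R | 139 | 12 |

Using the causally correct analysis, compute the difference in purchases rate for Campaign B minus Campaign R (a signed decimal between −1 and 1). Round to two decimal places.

Engagement tier here is a post-treatment variable shaped by the campaign; conditioning on it would introduce bias rather than remove it. The overall comparison is the causal one.
The causal difference is the pooled difference: 0.250 − 0.208 = +0.042.

+0.04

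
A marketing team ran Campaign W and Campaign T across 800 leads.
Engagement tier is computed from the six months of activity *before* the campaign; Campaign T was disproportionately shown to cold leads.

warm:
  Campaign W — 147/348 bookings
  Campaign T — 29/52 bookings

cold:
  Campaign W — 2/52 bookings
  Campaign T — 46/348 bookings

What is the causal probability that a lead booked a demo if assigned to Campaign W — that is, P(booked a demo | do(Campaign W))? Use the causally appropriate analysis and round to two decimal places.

0.23

Here engagement tier is a common cause — it drives both which campaign a case falls under and the outcome. The crude comparison mixes populations; the stratum-specific rates are the causally relevant ones.
Standardising Campaign W to the population engagement tier mix: 0.500·147/348 + 0.500·2/52 = 0.230.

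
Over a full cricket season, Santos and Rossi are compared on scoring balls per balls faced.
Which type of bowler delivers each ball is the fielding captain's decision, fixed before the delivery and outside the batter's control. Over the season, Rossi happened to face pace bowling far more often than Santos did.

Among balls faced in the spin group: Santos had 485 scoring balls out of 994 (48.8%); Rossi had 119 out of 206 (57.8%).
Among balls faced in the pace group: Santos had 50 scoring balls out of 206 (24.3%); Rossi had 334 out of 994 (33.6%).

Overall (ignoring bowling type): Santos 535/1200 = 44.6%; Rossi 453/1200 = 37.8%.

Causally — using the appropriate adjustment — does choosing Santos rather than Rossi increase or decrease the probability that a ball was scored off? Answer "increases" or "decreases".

decreases

The bowling type-specific comparison favours Rossi throughout, but the pooled figures favour Santos. The question is whether to condition on bowling type.
The imbalance in bowling type arose from how balls faced were allocated, not from anything the player did; and bowling type independently affects the outcome. The pooled gap is confounded — condition on bowling type.
Within each level — spin: 48.8% vs 57.8%; pace: 24.3% vs 33.6% — Rossi is higher every time.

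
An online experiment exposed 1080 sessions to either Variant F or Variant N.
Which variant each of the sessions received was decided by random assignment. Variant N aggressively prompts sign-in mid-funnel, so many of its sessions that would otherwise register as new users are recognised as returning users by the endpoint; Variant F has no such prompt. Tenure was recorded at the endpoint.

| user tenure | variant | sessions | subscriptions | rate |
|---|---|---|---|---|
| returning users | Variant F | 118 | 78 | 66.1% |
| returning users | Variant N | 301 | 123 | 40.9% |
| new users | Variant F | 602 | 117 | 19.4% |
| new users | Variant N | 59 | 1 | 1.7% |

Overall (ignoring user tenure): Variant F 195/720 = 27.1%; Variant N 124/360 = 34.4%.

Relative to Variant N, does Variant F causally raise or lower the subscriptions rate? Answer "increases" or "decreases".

decreases

The user tenure-specific comparison favours Variant F throughout, but the pooled figures favour Variant N. The question is whether to condition on user tenure.
User tenure lies on the pathway variant → user tenure → outcome, so adjusting for it blocks the indirect effect. For the total causal effect of variant, use the unadjusted pooled rates.
Pooled: Variant F 27.1% vs Variant N 34.4%; Variant N is higher overall.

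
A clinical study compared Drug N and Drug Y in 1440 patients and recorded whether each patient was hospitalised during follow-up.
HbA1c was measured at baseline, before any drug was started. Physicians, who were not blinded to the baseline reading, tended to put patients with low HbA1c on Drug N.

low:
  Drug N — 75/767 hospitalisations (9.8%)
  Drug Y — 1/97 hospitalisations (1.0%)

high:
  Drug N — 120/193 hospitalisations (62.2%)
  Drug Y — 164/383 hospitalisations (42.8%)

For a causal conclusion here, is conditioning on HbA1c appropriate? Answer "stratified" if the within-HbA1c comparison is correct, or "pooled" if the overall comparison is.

stratified

The stratified and pooled comparisons disagree (Drug Y wins within each HbA1c; Drug N wins overall), so the answer turns on the causal role of HbA1c.
HbA1c is set before the drug has any effect — it is not caused by the drug — and it independently drives the outcome. That makes it a confounder, so the causal comparison is within HbA1c levels.
Within each level — low: 9.8% vs 1.0%; high: 62.2% vs 42.8% — Drug Y is lower every time.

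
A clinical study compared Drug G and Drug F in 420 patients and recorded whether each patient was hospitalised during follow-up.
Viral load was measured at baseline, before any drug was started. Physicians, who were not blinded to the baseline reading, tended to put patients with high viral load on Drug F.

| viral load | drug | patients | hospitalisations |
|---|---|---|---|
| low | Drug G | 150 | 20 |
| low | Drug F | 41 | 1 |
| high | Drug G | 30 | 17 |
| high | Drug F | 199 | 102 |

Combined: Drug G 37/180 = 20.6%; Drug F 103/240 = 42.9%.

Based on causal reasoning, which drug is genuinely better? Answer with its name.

The stratified and pooled comparisons disagree (Drug F wins within each viral load; Drug G wins overall), so the answer turns on the causal role of viral load.
Here viral load is a common cause — it drives both which drug a case falls under and the outcome. The crude comparison mixes populations; the stratum-specific rates are the causally relevant ones.
Within each level — low: 13.3% vs 2.4%; high: 56.7% vs 51.3% — Drug F is lower every time.

Drug F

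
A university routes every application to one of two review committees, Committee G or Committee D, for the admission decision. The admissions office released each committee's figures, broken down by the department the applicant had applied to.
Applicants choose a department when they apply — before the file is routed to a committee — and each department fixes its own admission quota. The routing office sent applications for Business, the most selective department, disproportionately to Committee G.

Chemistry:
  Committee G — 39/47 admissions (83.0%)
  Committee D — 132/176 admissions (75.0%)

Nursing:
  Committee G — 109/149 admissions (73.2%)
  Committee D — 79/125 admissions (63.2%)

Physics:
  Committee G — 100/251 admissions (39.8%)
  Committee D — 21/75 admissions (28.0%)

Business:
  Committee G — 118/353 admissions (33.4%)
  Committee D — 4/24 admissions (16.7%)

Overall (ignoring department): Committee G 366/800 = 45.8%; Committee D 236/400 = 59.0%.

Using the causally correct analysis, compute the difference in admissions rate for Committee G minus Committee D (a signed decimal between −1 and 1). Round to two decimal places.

+0.12

Department differs across review committees for reasons unrelated to any effect of the review committee itself, and it separately predicts the outcome — a classic confounder. We must compare within department levels.
Adjusting over the population distribution of department: 0.186·(0.830−0.750) + 0.228·(0.732−0.632) + 0.272·(0.398−0.280) + 0.314·(0.334−0.167) = +0.122.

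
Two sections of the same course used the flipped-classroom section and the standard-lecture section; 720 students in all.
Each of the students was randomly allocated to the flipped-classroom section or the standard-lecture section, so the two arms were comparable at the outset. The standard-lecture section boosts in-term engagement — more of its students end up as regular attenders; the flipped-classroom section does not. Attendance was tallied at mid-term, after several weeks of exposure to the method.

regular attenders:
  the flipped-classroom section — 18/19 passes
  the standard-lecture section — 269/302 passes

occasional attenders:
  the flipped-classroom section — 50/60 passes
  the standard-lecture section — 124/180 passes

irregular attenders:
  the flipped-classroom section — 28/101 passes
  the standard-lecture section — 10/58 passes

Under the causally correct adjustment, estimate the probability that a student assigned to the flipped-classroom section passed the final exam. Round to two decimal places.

0.53

the flipped-classroom section is higher inside every mid-term attendance stratum but the standard-lecture section is higher in aggregate. Whether to stratify depends on how mid-term attendance relates to the teaching method.
Mid-term attendance lies on the pathway teaching method → mid-term attendance → outcome, so adjusting for it blocks the indirect effect. For the total causal effect of teaching method, use the unadjusted pooled rates.
So P(outcome | do(the flipped-classroom section)) is just the pooled rate for the flipped-classroom section: 96/180 = 0.533.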